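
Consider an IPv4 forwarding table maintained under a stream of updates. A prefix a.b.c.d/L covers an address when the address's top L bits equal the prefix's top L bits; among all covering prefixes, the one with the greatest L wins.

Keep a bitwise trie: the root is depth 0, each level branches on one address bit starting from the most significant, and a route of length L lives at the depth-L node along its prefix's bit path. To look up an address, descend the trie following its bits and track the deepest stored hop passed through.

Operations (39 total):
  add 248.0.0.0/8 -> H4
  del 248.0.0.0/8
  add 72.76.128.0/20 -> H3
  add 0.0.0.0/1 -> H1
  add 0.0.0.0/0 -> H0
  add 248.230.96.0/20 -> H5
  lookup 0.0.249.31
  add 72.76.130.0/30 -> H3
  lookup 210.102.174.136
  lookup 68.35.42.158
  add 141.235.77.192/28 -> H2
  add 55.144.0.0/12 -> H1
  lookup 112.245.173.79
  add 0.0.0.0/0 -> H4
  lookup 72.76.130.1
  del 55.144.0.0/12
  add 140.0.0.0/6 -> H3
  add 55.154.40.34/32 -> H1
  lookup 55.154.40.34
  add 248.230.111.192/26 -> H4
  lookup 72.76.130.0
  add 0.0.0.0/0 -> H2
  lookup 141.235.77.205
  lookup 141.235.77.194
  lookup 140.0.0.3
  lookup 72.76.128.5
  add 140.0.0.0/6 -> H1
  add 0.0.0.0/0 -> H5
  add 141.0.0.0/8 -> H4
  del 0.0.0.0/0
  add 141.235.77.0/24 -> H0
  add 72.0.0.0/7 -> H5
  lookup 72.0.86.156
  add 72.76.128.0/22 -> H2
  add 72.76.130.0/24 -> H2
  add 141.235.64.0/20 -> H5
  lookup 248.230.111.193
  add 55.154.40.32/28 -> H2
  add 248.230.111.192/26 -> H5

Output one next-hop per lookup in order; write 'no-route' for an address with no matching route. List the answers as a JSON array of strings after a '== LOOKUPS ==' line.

Trace:
  add 248.0.0.0/8 -> H4 at depth 8
  - 248.0.0.0/8 clear@8
  add 72.76.128.0/20 -> H3 at depth 20
  add 0.0.0.0/1 -> H1 at depth 1
  add 0.0.0.0/0 -> H0 at depth 0
  add 248.230.96.0/20 -> H5 at depth 20
  ? 0.0.249.31  path d0:H0→d1:H1  best=H1
  add 72.76.130.0/30 -> H3 at depth 30
  ? 210.102.174.136  path d0:H0→d1:-→d2:-  best=H0
  ? 68.35.42.158  path d0:H0→d1:H1→d2:-→d3:-→d4:-  best=H1
  add 141.235.77.192/28 -> H2 at depth 28
  add 55.144.0.0/12 -> H1 at depth 12
  ? 112.245.173.79  path d0:H0→d1:H1→d2:-  best=H1
  add 0.0.0.0/0 -> H4 at depth 0
  ? 72.76.130.1  path d0:H4→d1:H1→d2:-→d3:-→d4:-→d5:-→d6:-→d7:-→d8:-→d9:-→d10:-→d11:-→d12:-→d13:-→d14:-→d15:-→d16:-→d17:-→d18:-→d19:-→d20:H3→d21:-→d22:-→d23:-→d24:-→d25:-→d26:-→d27:-→d28:-→d29:-→d30:H3  best=H3
  - 55.144.0.0/12 clear@12
  add 140.0.0.0/6 -> H3 at depth 6
  add 55.154.40.34/32 -> H1 at depth 32
  ? 55.154.40.34  path d0:H4→d1:H1→d2:-→d3:-→d4:-→d5:-→d6:-→d7:-→d8:-→d9:-→d10:-→d11:-→d12:-→d13:-→d14:-→d15:-→d16:-→d17:-→d18:-→d19:-→d20:-→d21:-→d22:-→d23:-→d24:-→d25:-→d26:-→d27:-→d28:-→d29:-→d30:-→d31:-→d32:H1  best=H1
  add 248.230.111.192/26 -> H4 at depth 26
  ? 72.76.130.0  path d0:H4→d1:H1→d2:-→d3:-→d4:-→d5:-→d6:-→d7:-→d8:-→d9:-→d10:-→d11:-→d12:-→d13:-→d14:-→d15:-→d16:-→d17:-→d18:-→d19:-→d20:H3→d21:-→d22:-→d23:-→d24:-→d25:-→d26:-→d27:-→d28:-→d29:-→d30:H3  best=H3
  add 0.0.0.0/0 -> H2 at depth 0
  ? 141.235.77.205  path d0:H2→d1:-→d2:-→d3:-→d4:-→d5:-→d6:H3→d7:-→d8:-→d9:-→d10:-→d11:-→d12:-→d13:-→d14:-→d15:-→d16:-→d17:-→d18:-→d19:-→d20:-→d21:-→d22:-→d23:-→d24:-→d25:-→d26:-→d27:-→d28:H2  best=H2
  ? 141.235.77.194  path d0:H2→d1:-→d2:-→d3:-→d4:-→d5:-→d6:H3→d7:-→d8:-→d9:-→d10:-→d11:-→d12:-→d13:-→d14:-→d15:-→d16:-→d17:-→d18:-→d19:-→d20:-→d21:-→d22:-→d23:-→d24:-→d25:-→d26:-→d27:-→d28:H2  best=H2
  ? 140.0.0.3  path d0:H2→d1:-→d2:-→d3:-→d4:-→d5:-→d6:H3→d7:-  best=H3
  ? 72.76.128.5  path d0:H2→d1:H1→d2:-→d3:-→d4:-→d5:-→d6:-→d7:-→d8:-→d9:-→d10:-→d11:-→d12:-→d13:-→d14:-→d15:-→d16:-→d17:-→d18:-→d19:-→d20:H3→d21:-→d22:-  best=H3
  add 140.0.0.0/6 -> H1 at depth 6
  add 0.0.0.0/0 -> H5 at depth 0
  add 141.0.0.0/8 -> H4 at depth 8
  - 0.0.0.0/0 clear@0
  add 141.235.77.0/24 -> H0 at depth 24
  add 72.0.0.0/7 -> H5 at depth 7
  ? 72.0.86.156  path d0:-→d1:H1→d2:-→d3:-→d4:-→d5:-→d6:-→d7:H5→d8:-→d9:-  best=H5
  add 72.76.128.0/22 -> H2 at depth 22
  add 72.76.130.0/24 -> H2 at depth 24
  add 141.235.64.0/20 -> H5 at depth 20
  ? 248.230.111.193  path d0:-→d1:-→d2:-→d3:-→d4:-→d5:-→d6:-→d7:-→d8:-→d9:-→d10:-→d11:-→d12:-→d13:-→d14:-→d15:-→d16:-→d17:-→d18:-→d19:-→d20:H5→d21:-→d22:-→d23:-→d24:-→d25:-→d26:H4  best=H4
  add 55.154.40.32/28 -> H2 at depth 28
  add 248.230.111.192/26 -> H5 at depth 26

== LOOKUPS ==
["H1","H0","H1","H1","H3","H1","H3","H2","H2","H3","H3","H5","H4"]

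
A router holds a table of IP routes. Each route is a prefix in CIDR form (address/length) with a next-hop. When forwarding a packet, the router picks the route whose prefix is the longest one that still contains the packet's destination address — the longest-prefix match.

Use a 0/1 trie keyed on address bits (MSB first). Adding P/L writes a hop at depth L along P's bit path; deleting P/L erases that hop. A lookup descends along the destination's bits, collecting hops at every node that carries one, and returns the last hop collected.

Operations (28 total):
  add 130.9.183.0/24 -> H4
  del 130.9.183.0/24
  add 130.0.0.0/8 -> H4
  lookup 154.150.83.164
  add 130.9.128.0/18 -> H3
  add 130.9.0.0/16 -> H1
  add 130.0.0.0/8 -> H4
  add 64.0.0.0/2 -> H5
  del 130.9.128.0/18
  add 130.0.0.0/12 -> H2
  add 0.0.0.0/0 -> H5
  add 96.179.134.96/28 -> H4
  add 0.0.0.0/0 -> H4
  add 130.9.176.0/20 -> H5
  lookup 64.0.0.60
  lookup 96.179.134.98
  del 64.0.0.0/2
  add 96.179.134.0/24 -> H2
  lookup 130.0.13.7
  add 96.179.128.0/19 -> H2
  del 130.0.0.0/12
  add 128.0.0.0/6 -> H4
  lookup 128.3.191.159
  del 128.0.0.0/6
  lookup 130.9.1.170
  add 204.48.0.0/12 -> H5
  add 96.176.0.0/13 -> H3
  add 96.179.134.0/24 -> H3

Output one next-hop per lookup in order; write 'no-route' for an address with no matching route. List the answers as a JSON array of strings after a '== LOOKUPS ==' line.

Trace:
  add 130.9.183.0/24 -> H4 at depth 24
  - 130.9.183.0/24 clear@24
  add 130.0.0.0/8 -> H4 at depth 8
  ? 154.150.83.164  path d0:-→d1:-→d2:-→d3:-  best=no-route
  add 130.9.128.0/18 -> H3 at depth 18
  add 130.9.0.0/16 -> H1 at depth 16
  add 130.0.0.0/8 -> H4 at depth 8
  add 64.0.0.0/2 -> H5 at depth 2
  - 130.9.128.0/18 clear@18
  add 130.0.0.0/12 -> H2 at depth 12
  add 0.0.0.0/0 -> H5 at depth 0
  add 96.179.134.96/28 -> H4 at depth 28
  add 0.0.0.0/0 -> H4 at depth 0
  add 130.9.176.0/20 -> H5 at depth 20
  ? 64.0.0.60  path d0:H4→d1:-→d2:H5  best=H5
  ? 96.179.134.98  path d0:H4→d1:-→d2:H5→d3:-→d4:-→d5:-→d6:-→d7:-→d8:-→d9:-→d10:-→d11:-→d12:-→d13:-→d14:-→d15:-→d16:-→d17:-→d18:-→d19:-→d20:-→d21:-→d22:-→d23:-→d24:-→d25:-→d26:-→d27:-→d28:H4  best=H4
  - 64.0.0.0/2 clear@2
  add 96.179.134.0/24 -> H2 at depth 24
  ? 130.0.13.7  path d0:H4→d1:-→d2:-→d3:-→d4:-→d5:-→d6:-→d7:-→d8:H4→d9:-→d10:-→d11:-→d12:H2  best=H2
  add 96.179.128.0/19 -> H2 at depth 19
  - 130.0.0.0/12 clear@12
  add 128.0.0.0/6 -> H4 at depth 6
  ? 128.3.191.159  path d0:H4→d1:-→d2:-→d3:-→d4:-→d5:-→d6:H4  best=H4
  - 128.0.0.0/6 clear@6
  ? 130.9.1.170  path d0:H4→d1:-→d2:-→d3:-→d4:-→d5:-→d6:-→d7:-→d8:H4→d9:-→d10:-→d11:-→d12:-→d13:-→d14:-→d15:-→d16:H1  best=H1
  add 204.48.0.0/12 -> H5 at depth 12
  add 96.176.0.0/13 -> H3 at depth 13
  add 96.179.134.0/24 -> H3 at depth 24

== LOOKUPS ==
["no-route","H5","H4","H2","H4","H1"]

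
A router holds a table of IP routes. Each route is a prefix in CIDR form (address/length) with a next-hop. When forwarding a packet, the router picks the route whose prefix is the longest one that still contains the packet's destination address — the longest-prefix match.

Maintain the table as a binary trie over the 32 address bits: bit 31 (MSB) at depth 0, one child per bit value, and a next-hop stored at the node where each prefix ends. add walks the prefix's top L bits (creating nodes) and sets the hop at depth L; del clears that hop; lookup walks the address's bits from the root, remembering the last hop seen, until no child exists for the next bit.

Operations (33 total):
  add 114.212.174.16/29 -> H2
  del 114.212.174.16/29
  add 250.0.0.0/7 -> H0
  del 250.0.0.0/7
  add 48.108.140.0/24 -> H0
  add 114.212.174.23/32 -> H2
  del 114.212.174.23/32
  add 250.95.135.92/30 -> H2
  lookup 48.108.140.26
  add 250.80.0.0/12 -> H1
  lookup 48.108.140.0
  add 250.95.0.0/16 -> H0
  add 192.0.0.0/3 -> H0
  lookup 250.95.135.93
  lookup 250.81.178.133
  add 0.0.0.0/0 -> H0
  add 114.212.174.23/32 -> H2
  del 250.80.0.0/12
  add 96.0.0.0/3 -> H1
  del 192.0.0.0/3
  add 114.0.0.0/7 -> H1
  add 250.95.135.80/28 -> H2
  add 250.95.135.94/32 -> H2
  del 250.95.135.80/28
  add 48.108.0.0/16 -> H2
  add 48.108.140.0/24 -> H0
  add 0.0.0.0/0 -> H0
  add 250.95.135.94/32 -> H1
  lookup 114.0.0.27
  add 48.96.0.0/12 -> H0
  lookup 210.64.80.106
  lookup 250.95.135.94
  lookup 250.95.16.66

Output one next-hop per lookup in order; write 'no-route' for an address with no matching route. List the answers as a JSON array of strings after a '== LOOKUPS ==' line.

Process each operation:
  + 114.212.174.16/29 (H2) depth=29
  - 114.212.174.16/29 clear@29
  + 250.0.0.0/7 (H0) depth=7
  - 250.0.0.0/7 clear@7
  + 48.108.140.0/24 (H0) depth=24
  + 114.212.174.23/32 (H2) depth=32
  - 114.212.174.23/32 clear@32
  + 250.95.135.92/30 (H2) depth=30
  Q 48.108.140.26: descend 001100000110110010001100 ; hops seen [H0] ; pick H0
  + 250.80.0.0/12 (H1) depth=12
  Q 48.108.140.0: descend 001100000110110010001100 ; hops seen [H0] ; pick H0
  + 250.95.0.0/16 (H0) depth=16
  + 192.0.0.0/3 (H0) depth=3
  Q 250.95.135.93: descend 111110100101111110000111010111 ; hops seen [H1,H0,H2] ; pick H2
  Q 250.81.178.133: descend 111110100101 ; hops seen [H1] ; pick H1
  + 0.0.0.0/0 (H0) depth=0
  + 114.212.174.23/32 (H2) depth=32
  - 250.80.0.0/12 clear@12
  + 96.0.0.0/3 (H1) depth=3
  - 192.0.0.0/3 clear@3
  + 114.0.0.0/7 (H1) depth=7
  + 250.95.135.80/28 (H2) depth=28
  + 250.95.135.94/32 (H2) depth=32
  - 250.95.135.80/28 clear@28
  + 48.108.0.0/16 (H2) depth=16
  + 48.108.140.0/24 (H0) depth=24
  + 0.0.0.0/0 (H0) depth=0
  + 250.95.135.94/32 (H1) depth=32
  Q 114.0.0.27: descend 01110010 ; hops seen [H0,H1,H1] ; pick H1
  + 48.96.0.0/12 (H0) depth=12
  Q 210.64.80.106: descend 110 ; hops seen [H0] ; pick H0
  Q 250.95.135.94: descend 11111010010111111000011101011110 ; hops seen [H0,H0,H2,H1] ; pick H1
  Q 250.95.16.66: descend 1111101001011111 ; hops seen [H0,H0] ; pick H0

== LOOKUPS ==
["H0","H0","H2","H1","H1","H0","H1","H0"]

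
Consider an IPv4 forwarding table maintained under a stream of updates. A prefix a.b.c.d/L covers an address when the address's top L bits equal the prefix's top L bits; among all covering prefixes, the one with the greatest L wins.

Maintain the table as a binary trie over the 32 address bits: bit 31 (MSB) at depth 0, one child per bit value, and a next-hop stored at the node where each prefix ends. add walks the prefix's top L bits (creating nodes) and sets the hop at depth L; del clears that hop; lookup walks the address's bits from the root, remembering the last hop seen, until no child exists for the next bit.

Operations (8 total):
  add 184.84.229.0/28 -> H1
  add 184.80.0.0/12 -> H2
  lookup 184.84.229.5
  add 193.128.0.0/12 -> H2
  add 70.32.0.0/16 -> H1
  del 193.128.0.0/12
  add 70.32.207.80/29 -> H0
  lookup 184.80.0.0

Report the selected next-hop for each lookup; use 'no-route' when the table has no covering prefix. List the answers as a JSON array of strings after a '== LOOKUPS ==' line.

Process each operation:
  + 184.84.229.0/28 (H1) depth=28
  + 184.80.0.0/12 (H2) depth=12
  ? 184.84.229.5  path d0:-→d1:-→d2:-→d3:-→d4:-→d5:-→d6:-→d7:-→d8:-→d9:-→d10:-→d11:-→d12:H2→d13:-→d14:-→d15:-→d16:-→d17:-→d18:-→d19:-→d20:-→d21:-→d22:-→d23:-→d24:-→d25:-→d26:-→d27:-→d28:H1  best=H1
  + 193.128.0.0/12 (H2) depth=12
  + 70.32.0.0/16 (H1) depth=16
  del 193.128.0.0/12 (clear depth 12)
  + 70.32.207.80/29 (H0) depth=29
  ? 184.80.0.0  path d0:-→d1:-→d2:-→d3:-→d4:-→d5:-→d6:-→d7:-→d8:-→d9:-→d10:-→d11:-→d12:H2→d13:-  best=H2

== LOOKUPS ==
["H1","H2"]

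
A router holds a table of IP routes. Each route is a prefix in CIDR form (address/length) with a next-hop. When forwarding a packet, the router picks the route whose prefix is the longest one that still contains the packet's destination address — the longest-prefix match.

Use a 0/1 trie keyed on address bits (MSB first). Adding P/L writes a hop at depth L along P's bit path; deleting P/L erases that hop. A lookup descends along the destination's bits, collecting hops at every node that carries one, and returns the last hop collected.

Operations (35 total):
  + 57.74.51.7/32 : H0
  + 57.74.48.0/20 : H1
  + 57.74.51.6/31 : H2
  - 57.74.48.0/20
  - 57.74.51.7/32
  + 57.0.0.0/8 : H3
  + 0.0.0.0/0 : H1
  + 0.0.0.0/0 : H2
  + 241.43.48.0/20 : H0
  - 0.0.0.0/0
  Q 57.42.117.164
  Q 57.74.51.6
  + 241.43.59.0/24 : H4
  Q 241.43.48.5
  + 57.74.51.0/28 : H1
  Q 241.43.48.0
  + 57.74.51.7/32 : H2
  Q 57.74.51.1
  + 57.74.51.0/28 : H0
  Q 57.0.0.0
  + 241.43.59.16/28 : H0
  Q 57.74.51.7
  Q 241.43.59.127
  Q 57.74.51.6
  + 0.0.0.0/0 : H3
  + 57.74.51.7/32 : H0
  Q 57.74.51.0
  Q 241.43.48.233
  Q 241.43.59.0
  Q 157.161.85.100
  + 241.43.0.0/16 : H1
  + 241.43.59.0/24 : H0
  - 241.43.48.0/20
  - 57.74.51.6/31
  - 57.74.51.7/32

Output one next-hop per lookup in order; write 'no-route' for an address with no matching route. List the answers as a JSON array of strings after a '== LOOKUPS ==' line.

Process each operation:
  add 57.74.51.7/32 -> H0 at depth 32
  add 57.74.48.0/20 -> H1 at depth 20
  add 57.74.51.6/31 -> H2 at depth 31
  del 57.74.48.0/20 (clear depth 20)
  del 57.74.51.7/32 (clear depth 32)
  add 57.0.0.0/8 -> H3 at depth 8
  add 0.0.0.0/0 -> H1 at depth 0
  add 0.0.0.0/0 -> H2 at depth 0
  add 241.43.48.0/20 -> H0 at depth 20
  del 0.0.0.0/0 (clear depth 0)
  lookup 57.42.117.164: bits 001110010 walk d0:-→d1:-→d2:-→d3:-→d4:-→d5:-→d6:-→d7:-→d8:H3→d9:- -> H3
  lookup 57.74.51.6: bits 0011100101001010001100110000011 walk d0:-→d1:-→d2:-→d3:-→d4:-→d5:-→d6:-→d7:-→d8:H3→d9:-→d10:-→d11:-→d12:-→d13:-→d14:-→d15:-→d16:-→d17:-→d18:-→d19:-→d20:-→d21:-→d22:-→d23:-→d24:-→d25:-→d26:-→d27:-→d28:-→d29:-→d30:-→d31:H2 -> H2
  add 241.43.59.0/24 -> H4 at depth 24
  lookup 241.43.48.5: bits 11110001001010110011 walk d0:-→d1:-→d2:-→d3:-→d4:-→d5:-→d6:-→d7:-→d8:-→d9:-→d10:-→d11:-→d12:-→d13:-→d14:-→d15:-→d16:-→d17:-→d18:-→d19:-→d20:H0 -> H0
  add 57.74.51.0/28 -> H1 at depth 28
  lookup 241.43.48.0: bits 11110001001010110011 walk d0:-→d1:-→d2:-→d3:-→d4:-→d5:-→d6:-→d7:-→d8:-→d9:-→d10:-→d11:-→d12:-→d13:-→d14:-→d15:-→d16:-→d17:-→d18:-→d19:-→d20:H0 -> H0
  add 57.74.51.7/32 -> H2 at depth 32
  lookup 57.74.51.1: bits 00111001010010100011001100000 walk d0:-→d1:-→d2:-→d3:-→d4:-→d5:-→d6:-→d7:-→d8:H3→d9:-→d10:-→d11:-→d12:-→d13:-→d14:-→d15:-→d16:-→d17:-→d18:-→d19:-→d20:-→d21:-→d22:-→d23:-→d24:-→d25:-→d26:-→d27:-→d28:H1→d29:- -> H1
  add 57.74.51.0/28 -> H0 at depth 28
  lookup 57.0.0.0: bits 001110010 walk d0:-→d1:-→d2:-→d3:-→d4:-→d5:-→d6:-→d7:-→d8:H3→d9:- -> H3
  add 241.43.59.16/28 -> H0 at depth 28
  lookup 57.74.51.7: bits 00111001010010100011001100000111 walk d0:-→d1:-→d2:-→d3:-→d4:-→d5:-→d6:-→d7:-→d8:H3→d9:-→d10:-→d11:-→d12:-→d13:-→d14:-→d15:-→d16:-→d17:-→d18:-→d19:-→d20:-→d21:-→d22:-→d23:-→d24:-→d25:-→d26:-→d27:-→d28:H0→d29:-→d30:-→d31:H2→d32:H2 -> H2
  lookup 241.43.59.127: bits 1111000100101011001110110 walk d0:-→d1:-→d2:-→d3:-→d4:-→d5:-→d6:-→d7:-→d8:-→d9:-→d10:-→d11:-→d12:-→d13:-→d14:-→d15:-→d16:-→d17:-→d18:-→d19:-→d20:H0→d21:-→d22:-→d23:-→d24:H4→d25:- -> H4
  lookup 57.74.51.6: bits 0011100101001010001100110000011 walk d0:-→d1:-→d2:-→d3:-→d4:-→d5:-→d6:-→d7:-→d8:H3→d9:-→d10:-→d11:-→d12:-→d13:-→d14:-→d15:-→d16:-→d17:-→d18:-→d19:-→d20:-→d21:-→d22:-→d23:-→d24:-→d25:-→d26:-→d27:-→d28:H0→d29:-→d30:-→d31:H2 -> H2
  add 0.0.0.0/0 -> H3 at depth 0
  add 57.74.51.7/32 -> H0 at depth 32
  lookup 57.74.51.0: bits 00111001010010100011001100000 walk d0:H3→d1:-→d2:-→d3:-→d4:-→d5:-→d6:-→d7:-→d8:H3→d9:-→d10:-→d11:-→d12:-→d13:-→d14:-→d15:-→d16:-→d17:-→d18:-→d19:-→d20:-→d21:-→d22:-→d23:-→d24:-→d25:-→d26:-→d27:-→d28:H0→d29:- -> H0
  lookup 241.43.48.233: bits 11110001001010110011 walk d0:H3→d1:-→d2:-→d3:-→d4:-→d5:-→d6:-→d7:-→d8:-→d9:-→d10:-→d11:-→d12:-→d13:-→d14:-→d15:-→d16:-→d17:-→d18:-→d19:-→d20:H0 -> H0
  lookup 241.43.59.0: bits 111100010010101100111011000 walk d0:H3→d1:-→d2:-→d3:-→d4:-→d5:-→d6:-→d7:-→d8:-→d9:-→d10:-→d11:-→d12:-→d13:-→d14:-→d15:-→d16:-→d17:-→d18:-→d19:-→d20:H0→d21:-→d22:-→d23:-→d24:H4→d25:-→d26:-→d27:- -> H4
  lookup 157.161.85.100: bits 1 walk d0:H3→d1:- -> H3
  add 241.43.0.0/16 -> H1 at depth 16
  add 241.43.59.0/24 -> H0 at depth 24
  del 241.43.48.0/20 (clear depth 20)
  del 57.74.51.6/31 (clear depth 31)
  del 57.74.51.7/32 (clear depth 32)

== LOOKUPS ==
["H3","H2","H0","H0","H1","H3","H2","H4","H2","H0","H0","H4","H3"]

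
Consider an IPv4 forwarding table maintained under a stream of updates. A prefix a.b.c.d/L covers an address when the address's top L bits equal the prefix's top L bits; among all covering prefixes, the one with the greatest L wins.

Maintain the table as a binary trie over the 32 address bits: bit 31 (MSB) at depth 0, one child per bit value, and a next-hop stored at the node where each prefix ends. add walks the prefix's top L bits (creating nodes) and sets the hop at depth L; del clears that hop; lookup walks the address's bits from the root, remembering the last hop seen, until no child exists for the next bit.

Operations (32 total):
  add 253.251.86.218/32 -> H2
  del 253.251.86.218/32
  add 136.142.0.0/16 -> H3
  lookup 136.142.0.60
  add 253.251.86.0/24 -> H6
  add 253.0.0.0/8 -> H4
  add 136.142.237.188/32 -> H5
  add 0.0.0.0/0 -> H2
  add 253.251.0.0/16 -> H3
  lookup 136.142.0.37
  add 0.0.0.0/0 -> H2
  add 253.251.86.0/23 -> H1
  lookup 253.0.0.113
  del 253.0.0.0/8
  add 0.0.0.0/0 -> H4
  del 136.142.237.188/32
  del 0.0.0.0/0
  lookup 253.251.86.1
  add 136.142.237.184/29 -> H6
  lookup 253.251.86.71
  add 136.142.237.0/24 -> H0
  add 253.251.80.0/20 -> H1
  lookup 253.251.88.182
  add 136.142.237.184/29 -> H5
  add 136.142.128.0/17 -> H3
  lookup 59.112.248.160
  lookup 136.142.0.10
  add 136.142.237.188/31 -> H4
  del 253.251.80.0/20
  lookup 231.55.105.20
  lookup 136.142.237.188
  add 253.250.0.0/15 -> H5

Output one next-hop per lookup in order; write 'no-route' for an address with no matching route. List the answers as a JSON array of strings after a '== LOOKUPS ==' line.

Process each operation:
  + 253.251.86.218/32 (H2) depth=32
  - 253.251.86.218/32 clear@32
  + 136.142.0.0/16 (H3) depth=16
  ? 136.142.0.60  path d0:-→d1:-→d2:-→d3:-→d4:-→d5:-→d6:-→d7:-→d8:-→d9:-→d10:-→d11:-→d12:-→d13:-→d14:-→d15:-→d16:H3  best=H3
  + 253.251.86.0/24 (H6) depth=24
  + 253.0.0.0/8 (H4) depth=8
  + 136.142.237.188/32 (H5) depth=32
  + 0.0.0.0/0 (H2) depth=0
  + 253.251.0.0/16 (H3) depth=16
  ? 136.142.0.37  path d0:H2→d1:-→d2:-→d3:-→d4:-→d5:-→d6:-→d7:-→d8:-→d9:-→d10:-→d11:-→d12:-→d13:-→d14:-→d15:-→d16:H3  best=H3
  + 0.0.0.0/0 (H2) depth=0
  + 253.251.86.0/23 (H1) depth=23
  ? 253.0.0.113  path d0:H2→d1:-→d2:-→d3:-→d4:-→d5:-→d6:-→d7:-→d8:H4  best=H4
  - 253.0.0.0/8 clear@8
  + 0.0.0.0/0 (H4) depth=0
  - 136.142.237.188/32 clear@32
  - 0.0.0.0/0 clear@0
  ? 253.251.86.1  path d0:-→d1:-→d2:-→d3:-→d4:-→d5:-→d6:-→d7:-→d8:-→d9:-→d10:-→d11:-→d12:-→d13:-→d14:-→d15:-→d16:H3→d17:-→d18:-→d19:-→d20:-→d21:-→d22:-→d23:H1→d24:H6  best=H6
  + 136.142.237.184/29 (H6) depth=29
  ? 253.251.86.71  path d0:-→d1:-→d2:-→d3:-→d4:-→d5:-→d6:-→d7:-→d8:-→d9:-→d10:-→d11:-→d12:-→d13:-→d14:-→d15:-→d16:H3→d17:-→d18:-→d19:-→d20:-→d21:-→d22:-→d23:H1→d24:H6  best=H6
  + 136.142.237.0/24 (H0) depth=24
  + 253.251.80.0/20 (H1) depth=20
  ? 253.251.88.182  path d0:-→d1:-→d2:-→d3:-→d4:-→d5:-→d6:-→d7:-→d8:-→d9:-→d10:-→d11:-→d12:-→d13:-→d14:-→d15:-→d16:H3→d17:-→d18:-→d19:-→d20:H1  best=H1
  + 136.142.237.184/29 (H5) depth=29
  + 136.142.128.0/17 (H3) depth=17
  ? 59.112.248.160  path d0:-  best=no-route
  ? 136.142.0.10  path d0:-→d1:-→d2:-→d3:-→d4:-→d5:-→d6:-→d7:-→d8:-→d9:-→d10:-→d11:-→d12:-→d13:-→d14:-→d15:-→d16:H3  best=H3
  + 136.142.237.188/31 (H4) depth=31
  - 253.251.80.0/20 clear@20
  ? 231.55.105.20  path d0:-→d1:-→d2:-→d3:-  best=no-route
  ? 136.142.237.188  path d0:-→d1:-→d2:-→d3:-→d4:-→d5:-→d6:-→d7:-→d8:-→d9:-→d10:-→d11:-→d12:-→d13:-→d14:-→d15:-→d16:H3→d17:H3→d18:-→d19:-→d20:-→d21:-→d22:-→d23:-→d24:H0→d25:-→d26:-→d27:-→d28:-→d29:H5→d30:-→d31:H4→d32:-  best=H4
  + 253.250.0.0/15 (H5) depth=15

== LOOKUPS ==
["H3","H3","H4","H6","H6","H1","no-route","H3","no-route","H4"]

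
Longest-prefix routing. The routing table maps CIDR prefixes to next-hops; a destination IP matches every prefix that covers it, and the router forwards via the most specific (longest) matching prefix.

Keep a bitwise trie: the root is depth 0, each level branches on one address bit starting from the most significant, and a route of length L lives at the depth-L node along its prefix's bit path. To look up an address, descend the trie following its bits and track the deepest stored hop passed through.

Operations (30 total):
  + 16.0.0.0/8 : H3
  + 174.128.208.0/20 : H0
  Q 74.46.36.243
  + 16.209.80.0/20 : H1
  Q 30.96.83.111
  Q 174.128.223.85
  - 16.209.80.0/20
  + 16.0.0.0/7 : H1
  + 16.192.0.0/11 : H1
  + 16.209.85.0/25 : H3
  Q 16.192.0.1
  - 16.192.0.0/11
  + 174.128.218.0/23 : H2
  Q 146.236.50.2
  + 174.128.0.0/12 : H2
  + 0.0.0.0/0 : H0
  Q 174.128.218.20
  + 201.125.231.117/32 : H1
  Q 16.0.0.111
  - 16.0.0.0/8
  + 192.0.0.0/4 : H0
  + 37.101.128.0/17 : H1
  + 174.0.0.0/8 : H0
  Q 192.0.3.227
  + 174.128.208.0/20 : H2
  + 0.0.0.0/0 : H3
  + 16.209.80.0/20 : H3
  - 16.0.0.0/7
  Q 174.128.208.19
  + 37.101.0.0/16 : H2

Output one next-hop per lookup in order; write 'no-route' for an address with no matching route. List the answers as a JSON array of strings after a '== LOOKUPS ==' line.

Apply in order:
  add 16.0.0.0/8 -> H3 at depth 8
  add 174.128.208.0/20 -> H0 at depth 20
  Q 74.46.36.243: descend 0 ; hops seen [∅] ; pick no-route
  add 16.209.80.0/20 -> H1 at depth 20
  Q 30.96.83.111: descend 0001 ; hops seen [∅] ; pick no-route
  Q 174.128.223.85: descend 10101110100000001101 ; hops seen [H0] ; pick H0
  del 16.209.80.0/20 (clear depth 20)
  add 16.0.0.0/7 -> H1 at depth 7
  add 16.192.0.0/11 -> H1 at depth 11
  add 16.209.85.0/25 -> H3 at depth 25
  Q 16.192.0.1: descend 00010000110 ; hops seen [H1,H3,H1] ; pick H1
  del 16.192.0.0/11 (clear depth 11)
  add 174.128.218.0/23 -> H2 at depth 23
  Q 146.236.50.2: descend 10 ; hops seen [∅] ; pick no-route
  add 174.128.0.0/12 -> H2 at depth 12
  add 0.0.0.0/0 -> H0 at depth 0
  Q 174.128.218.20: descend 10101110100000001101101 ; hops seen [H0,H2,H0,H2] ; pick H2
  add 201.125.231.117/32 -> H1 at depth 32
  Q 16.0.0.111: descend 00010000 ; hops seen [H0,H1,H3] ; pick H3
  del 16.0.0.0/8 (clear depth 8)
  add 192.0.0.0/4 -> H0 at depth 4
  add 37.101.128.0/17 -> H1 at depth 17
  add 174.0.0.0/8 -> H0 at depth 8
  Q 192.0.3.227: descend 1100 ; hops seen [H0,H0] ; pick H0
  add 174.128.208.0/20 -> H2 at depth 20
  add 0.0.0.0/0 -> H3 at depth 0
  add 16.209.80.0/20 -> H3 at depth 20
  del 16.0.0.0/7 (clear depth 7)
  Q 174.128.208.19: descend 10101110100000001101 ; hops seen [H3,H0,H2,H2] ; pick H2
  add 37.101.0.0/16 -> H2 at depth 16

== LOOKUPS ==
["no-route","no-route","H0","H1","no-route","H2","H3","H0","H2"]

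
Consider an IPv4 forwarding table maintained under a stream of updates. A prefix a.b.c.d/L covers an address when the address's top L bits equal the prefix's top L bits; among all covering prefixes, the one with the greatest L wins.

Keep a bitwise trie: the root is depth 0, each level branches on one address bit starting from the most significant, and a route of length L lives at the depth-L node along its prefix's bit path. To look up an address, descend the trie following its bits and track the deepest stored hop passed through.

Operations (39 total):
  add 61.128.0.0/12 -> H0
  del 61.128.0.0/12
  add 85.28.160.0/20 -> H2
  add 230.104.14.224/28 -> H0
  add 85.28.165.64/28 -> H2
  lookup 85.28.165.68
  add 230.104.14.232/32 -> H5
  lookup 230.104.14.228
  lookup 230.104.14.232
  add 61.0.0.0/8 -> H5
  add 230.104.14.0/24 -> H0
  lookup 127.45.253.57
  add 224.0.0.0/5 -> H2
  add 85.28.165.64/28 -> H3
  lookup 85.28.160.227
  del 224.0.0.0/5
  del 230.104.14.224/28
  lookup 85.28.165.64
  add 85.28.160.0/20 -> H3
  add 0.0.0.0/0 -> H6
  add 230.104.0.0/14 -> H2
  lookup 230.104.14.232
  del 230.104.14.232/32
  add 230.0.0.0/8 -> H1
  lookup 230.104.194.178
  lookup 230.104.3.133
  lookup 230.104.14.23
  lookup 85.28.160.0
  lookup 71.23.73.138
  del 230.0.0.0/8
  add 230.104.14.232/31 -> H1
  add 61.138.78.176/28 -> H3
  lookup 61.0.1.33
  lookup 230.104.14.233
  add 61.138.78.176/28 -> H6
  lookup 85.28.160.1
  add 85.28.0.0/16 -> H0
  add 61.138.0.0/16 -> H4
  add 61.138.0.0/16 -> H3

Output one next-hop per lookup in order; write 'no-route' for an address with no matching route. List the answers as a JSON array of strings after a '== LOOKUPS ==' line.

Apply in order:
  add 61.128.0.0/12 -> H0 at depth 12
  - 61.128.0.0/12 clear@12
  add 85.28.160.0/20 -> H2 at depth 20
  add 230.104.14.224/28 -> H0 at depth 28
  add 85.28.165.64/28 -> H2 at depth 28
  ? 85.28.165.68  path d0:-→d1:-→d2:-→d3:-→d4:-→d5:-→d6:-→d7:-→d8:-→d9:-→d10:-→d11:-→d12:-→d13:-→d14:-→d15:-→d16:-→d17:-→d18:-→d19:-→d20:H2→d21:-→d22:-→d23:-→d24:-→d25:-→d26:-→d27:-→d28:H2  best=H2
  add 230.104.14.232/32 -> H5 at depth 32
  ? 230.104.14.228  path d0:-→d1:-→d2:-→d3:-→d4:-→d5:-→d6:-→d7:-→d8:-→d9:-→d10:-→d11:-→d12:-→d13:-→d14:-→d15:-→d16:-→d17:-→d18:-→d19:-→d20:-→d21:-→d22:-→d23:-→d24:-→d25:-→d26:-→d27:-→d28:H0  best=H0
  ? 230.104.14.232  path d0:-→d1:-→d2:-→d3:-→d4:-→d5:-→d6:-→d7:-→d8:-→d9:-→d10:-→d11:-→d12:-→d13:-→d14:-→d15:-→d16:-→d17:-→d18:-→d19:-→d20:-→d21:-→d22:-→d23:-→d24:-→d25:-→d26:-→d27:-→d28:H0→d29:-→d30:-→d31:-→d32:H5  best=H5
  add 61.0.0.0/8 -> H5 at depth 8
  add 230.104.14.0/24 -> H0 at depth 24
  ? 127.45.253.57  path d0:-→d1:-→d2:-  best=no-route
  add 224.0.0.0/5 -> H2 at depth 5
  add 85.28.165.64/28 -> H3 at depth 28
  ? 85.28.160.227  path d0:-→d1:-→d2:-→d3:-→d4:-→d5:-→d6:-→d7:-→d8:-→d9:-→d10:-→d11:-→d12:-→d13:-→d14:-→d15:-→d16:-→d17:-→d18:-→d19:-→d20:H2→d21:-  best=H2
  - 224.0.0.0/5 clear@5
  - 230.104.14.224/28 clear@28
  ? 85.28.165.64  path d0:-→d1:-→d2:-→d3:-→d4:-→d5:-→d6:-→d7:-→d8:-→d9:-→d10:-→d11:-→d12:-→d13:-→d14:-→d15:-→d16:-→d17:-→d18:-→d19:-→d20:H2→d21:-→d22:-→d23:-→d24:-→d25:-→d26:-→d27:-→d28:H3  best=H3
  add 85.28.160.0/20 -> H3 at depth 20
  add 0.0.0.0/0 -> H6 at depth 0
  add 230.104.0.0/14 -> H2 at depth 14
  ? 230.104.14.232  path d0:H6→d1:-→d2:-→d3:-→d4:-→d5:-→d6:-→d7:-→d8:-→d9:-→d10:-→d11:-→d12:-→d13:-→d14:H2→d15:-→d16:-→d17:-→d18:-→d19:-→d20:-→d21:-→d22:-→d23:-→d24:H0→d25:-→d26:-→d27:-→d28:-→d29:-→d30:-→d31:-→d32:H5  best=H5
  - 230.104.14.232/32 clear@32
  add 230.0.0.0/8 -> H1 at depth 8
  ? 230.104.194.178  path d0:H6→d1:-→d2:-→d3:-→d4:-→d5:-→d6:-→d7:-→d8:H1→d9:-→d10:-→d11:-→d12:-→d13:-→d14:H2→d15:-→d16:-  best=H2
  ? 230.104.3.133  path d0:H6→d1:-→d2:-→d3:-→d4:-→d5:-→d6:-→d7:-→d8:H1→d9:-→d10:-→d11:-→d12:-→d13:-→d14:H2→d15:-→d16:-→d17:-→d18:-→d19:-→d20:-  best=H2
  ? 230.104.14.23  path d0:H6→d1:-→d2:-→d3:-→d4:-→d5:-→d6:-→d7:-→d8:H1→d9:-→d10:-→d11:-→d12:-→d13:-→d14:H2→d15:-→d16:-→d17:-→d18:-→d19:-→d20:-→d21:-→d22:-→d23:-→d24:H0  best=H0
  ? 85.28.160.0  path d0:H6→d1:-→d2:-→d3:-→d4:-→d5:-→d6:-→d7:-→d8:-→d9:-→d10:-→d11:-→d12:-→d13:-→d14:-→d15:-→d16:-→d17:-→d18:-→d19:-→d20:H3→d21:-  best=H3
  ? 71.23.73.138  path d0:H6→d1:-→d2:-→d3:-  best=H6
  - 230.0.0.0/8 clear@8
  add 230.104.14.232/31 -> H1 at depth 31
  add 61.138.78.176/28 -> H3 at depth 28
  ? 61.0.1.33  path d0:H6→d1:-→d2:-→d3:-→d4:-→d5:-→d6:-→d7:-→d8:H5  best=H5
  ? 230.104.14.233  path d0:H6→d1:-→d2:-→d3:-→d4:-→d5:-→d6:-→d7:-→d8:-→d9:-→d10:-→d11:-→d12:-→d13:-→d14:H2→d15:-→d16:-→d17:-→d18:-→d19:-→d20:-→d21:-→d22:-→d23:-→d24:H0→d25:-→d26:-→d27:-→d28:-→d29:-→d30:-→d31:H1  best=H1
  add 61.138.78.176/28 -> H6 at depth 28
  ? 85.28.160.1  path d0:H6→d1:-→d2:-→d3:-→d4:-→d5:-→d6:-→d7:-→d8:-→d9:-→d10:-→d11:-→d12:-→d13:-→d14:-→d15:-→d16:-→d17:-→d18:-→d19:-→d20:H3→d21:-  best=H3
  add 85.28.0.0/16 -> H0 at depth 16
  add 61.138.0.0/16 -> H4 at depth 16
  add 61.138.0.0/16 -> H3 at depth 16

== LOOKUPS ==
["H2","H0","H5","no-route","H2","H3","H5","H2","H2","H0","H3","H6","H5","H1","H3"]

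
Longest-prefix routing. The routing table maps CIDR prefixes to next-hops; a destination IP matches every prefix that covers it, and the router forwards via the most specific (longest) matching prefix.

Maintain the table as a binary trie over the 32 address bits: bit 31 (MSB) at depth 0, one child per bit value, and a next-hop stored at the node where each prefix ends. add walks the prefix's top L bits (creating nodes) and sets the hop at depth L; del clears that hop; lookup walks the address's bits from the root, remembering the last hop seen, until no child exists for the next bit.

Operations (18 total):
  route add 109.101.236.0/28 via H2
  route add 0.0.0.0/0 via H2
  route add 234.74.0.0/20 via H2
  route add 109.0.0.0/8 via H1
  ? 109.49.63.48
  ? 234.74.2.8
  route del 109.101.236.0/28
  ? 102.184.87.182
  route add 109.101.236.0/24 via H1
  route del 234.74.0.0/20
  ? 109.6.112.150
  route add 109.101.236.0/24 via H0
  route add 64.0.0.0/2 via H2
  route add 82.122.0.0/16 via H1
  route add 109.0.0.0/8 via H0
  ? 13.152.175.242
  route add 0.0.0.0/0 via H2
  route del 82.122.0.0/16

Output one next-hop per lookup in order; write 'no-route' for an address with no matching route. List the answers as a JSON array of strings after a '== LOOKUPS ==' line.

Trace:
  + 109.101.236.0/28 (H2) depth=28
  + 0.0.0.0/0 (H2) depth=0
  + 234.74.0.0/20 (H2) depth=20
  + 109.0.0.0/8 (H1) depth=8
  ? 109.49.63.48  path d0:H2→d1:-→d2:-→d3:-→d4:-→d5:-→d6:-→d7:-→d8:H1→d9:-  best=H1
  ? 234.74.2.8  path d0:H2→d1:-→d2:-→d3:-→d4:-→d5:-→d6:-→d7:-→d8:-→d9:-→d10:-→d11:-→d12:-→d13:-→d14:-→d15:-→d16:-→d17:-→d18:-→d19:-→d20:H2  best=H2
  del 109.101.236.0/28 (clear depth 28)
  ? 102.184.87.182  path d0:H2→d1:-→d2:-→d3:-→d4:-  best=H2
  + 109.101.236.0/24 (H1) depth=24
  del 234.74.0.0/20 (clear depth 20)
  ? 109.6.112.150  path d0:H2→d1:-→d2:-→d3:-→d4:-→d5:-→d6:-→d7:-→d8:H1→d9:-  best=H1
  + 109.101.236.0/24 (H0) depth=24
  + 64.0.0.0/2 (H2) depth=2
  + 82.122.0.0/16 (H1) depth=16
  + 109.0.0.0/8 (H0) depth=8
  ? 13.152.175.242  path d0:H2→d1:-  best=H2
  + 0.0.0.0/0 (H2) depth=0
  del 82.122.0.0/16 (clear depth 16)

== LOOKUPS ==
["H1","H2","H2","H1","H2"]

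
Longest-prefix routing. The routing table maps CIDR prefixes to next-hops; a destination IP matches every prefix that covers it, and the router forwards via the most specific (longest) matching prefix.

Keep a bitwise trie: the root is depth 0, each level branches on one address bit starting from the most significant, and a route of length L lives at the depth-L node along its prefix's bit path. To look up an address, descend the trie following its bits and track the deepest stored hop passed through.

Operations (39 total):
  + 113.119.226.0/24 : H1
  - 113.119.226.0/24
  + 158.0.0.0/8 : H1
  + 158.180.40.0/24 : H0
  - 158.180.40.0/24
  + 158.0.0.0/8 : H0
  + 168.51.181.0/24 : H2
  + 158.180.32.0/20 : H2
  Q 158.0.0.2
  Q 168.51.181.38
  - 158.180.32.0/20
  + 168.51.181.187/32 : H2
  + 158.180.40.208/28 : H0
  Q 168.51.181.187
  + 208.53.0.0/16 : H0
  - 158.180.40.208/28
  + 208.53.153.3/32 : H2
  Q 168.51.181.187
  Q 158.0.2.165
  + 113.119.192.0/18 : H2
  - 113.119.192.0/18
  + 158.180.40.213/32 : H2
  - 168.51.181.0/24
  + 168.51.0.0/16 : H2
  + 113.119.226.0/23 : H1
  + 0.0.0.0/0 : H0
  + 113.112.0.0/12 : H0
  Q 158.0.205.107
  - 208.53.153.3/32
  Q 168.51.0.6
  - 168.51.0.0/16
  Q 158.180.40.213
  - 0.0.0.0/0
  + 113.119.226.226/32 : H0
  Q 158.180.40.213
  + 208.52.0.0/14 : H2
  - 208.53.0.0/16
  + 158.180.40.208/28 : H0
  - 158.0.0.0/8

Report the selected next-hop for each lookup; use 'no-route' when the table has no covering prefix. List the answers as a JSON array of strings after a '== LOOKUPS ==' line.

Trace:
  + 113.119.226.0/24 (H1) depth=24
  del 113.119.226.0/24 (clear depth 24)
  + 158.0.0.0/8 (H1) depth=8
  + 158.180.40.0/24 (H0) depth=24
  del 158.180.40.0/24 (clear depth 24)
  + 158.0.0.0/8 (H0) depth=8
  + 168.51.181.0/24 (H2) depth=24
  + 158.180.32.0/20 (H2) depth=20
  lookup 158.0.0.2: bits 10011110 walk d0:-→d1:-→d2:-→d3:-→d4:-→d5:-→d6:-→d7:-→d8:H0 -> H0
  lookup 168.51.181.38: bits 101010000011001110110101 walk d0:-→d1:-→d2:-→d3:-→d4:-→d5:-→d6:-→d7:-→d8:-→d9:-→d10:-→d11:-→d12:-→d13:-→d14:-→d15:-→d16:-→d17:-→d18:-→d19:-→d20:-→d21:-→d22:-→d23:-→d24:H2 -> H2
  del 158.180.32.0/20 (clear depth 20)
  + 168.51.181.187/32 (H2) depth=32
  + 158.180.40.208/28 (H0) depth=28
  lookup 168.51.181.187: bits 10101000001100111011010110111011 walk d0:-→d1:-→d2:-→d3:-→d4:-→d5:-→d6:-→d7:-→d8:-→d9:-→d10:-→d11:-→d12:-→d13:-→d14:-→d15:-→d16:-→d17:-→d18:-→d19:-→d20:-→d21:-→d22:-→d23:-→d24:H2→d25:-→d26:-→d27:-→d28:-→d29:-→d30:-→d31:-→d32:H2 -> H2
  + 208.53.0.0/16 (H0) depth=16
  del 158.180.40.208/28 (clear depth 28)
  + 208.53.153.3/32 (H2) depth=32
  lookup 168.51.181.187: bits 10101000001100111011010110111011 walk d0:-→d1:-→d2:-→d3:-→d4:-→d5:-→d6:-→d7:-→d8:-→d9:-→d10:-→d11:-→d12:-→d13:-→d14:-→d15:-→d16:-→d17:-→d18:-→d19:-→d20:-→d21:-→d22:-→d23:-→d24:H2→d25:-→d26:-→d27:-→d28:-→d29:-→d30:-→d31:-→d32:H2 -> H2
  lookup 158.0.2.165: bits 10011110 walk d0:-→d1:-→d2:-→d3:-→d4:-→d5:-→d6:-→d7:-→d8:H0 -> H0
  + 113.119.192.0/18 (H2) depth=18
  del 113.119.192.0/18 (clear depth 18)
  + 158.180.40.213/32 (H2) depth=32
  del 168.51.181.0/24 (clear depth 24)
  + 168.51.0.0/16 (H2) depth=16
  + 113.119.226.0/23 (H1) depth=23
  + 0.0.0.0/0 (H0) depth=0
  + 113.112.0.0/12 (H0) depth=12
  lookup 158.0.205.107: bits 10011110 walk d0:H0→d1:-→d2:-→d3:-→d4:-→d5:-→d6:-→d7:-→d8:H0 -> H0
  del 208.53.153.3/32 (clear depth 32)
  lookup 168.51.0.6: bits 1010100000110011 walk d0:H0→d1:-→d2:-→d3:-→d4:-→d5:-→d6:-→d7:-→d8:-→d9:-→d10:-→d11:-→d12:-→d13:-→d14:-→d15:-→d16:H2 -> H2
  del 168.51.0.0/16 (clear depth 16)
  lookup 158.180.40.213: bits 10011110101101000010100011010101 walk d0:H0→d1:-→d2:-→d3:-→d4:-→d5:-→d6:-→d7:-→d8:H0→d9:-→d10:-→d11:-→d12:-→d13:-→d14:-→d15:-→d16:-→d17:-→d18:-→d19:-→d20:-→d21:-→d22:-→d23:-→d24:-→d25:-→d26:-→d27:-→d28:-→d29:-→d30:-→d31:-→d32:H2 -> H2
  del 0.0.0.0/0 (clear depth 0)
  + 113.119.226.226/32 (H0) depth=32
  lookup 158.180.40.213: bits 10011110101101000010100011010101 walk d0:-→d1:-→d2:-→d3:-→d4:-→d5:-→d6:-→d7:-→d8:H0→d9:-→d10:-→d11:-→d12:-→d13:-→d14:-→d15:-→d16:-→d17:-→d18:-→d19:-→d20:-→d21:-→d22:-→d23:-→d24:-→d25:-→d26:-→d27:-→d28:-→d29:-→d30:-→d31:-→d32:H2 -> H2
  + 208.52.0.0/14 (H2) depth=14
  del 208.53.0.0/16 (clear depth 16)
  + 158.180.40.208/28 (H0) depth=28
  del 158.0.0.0/8 (clear depth 8)

== LOOKUPS ==
["H0","H2","H2","H2","H0","H0","H2","H2","H2"]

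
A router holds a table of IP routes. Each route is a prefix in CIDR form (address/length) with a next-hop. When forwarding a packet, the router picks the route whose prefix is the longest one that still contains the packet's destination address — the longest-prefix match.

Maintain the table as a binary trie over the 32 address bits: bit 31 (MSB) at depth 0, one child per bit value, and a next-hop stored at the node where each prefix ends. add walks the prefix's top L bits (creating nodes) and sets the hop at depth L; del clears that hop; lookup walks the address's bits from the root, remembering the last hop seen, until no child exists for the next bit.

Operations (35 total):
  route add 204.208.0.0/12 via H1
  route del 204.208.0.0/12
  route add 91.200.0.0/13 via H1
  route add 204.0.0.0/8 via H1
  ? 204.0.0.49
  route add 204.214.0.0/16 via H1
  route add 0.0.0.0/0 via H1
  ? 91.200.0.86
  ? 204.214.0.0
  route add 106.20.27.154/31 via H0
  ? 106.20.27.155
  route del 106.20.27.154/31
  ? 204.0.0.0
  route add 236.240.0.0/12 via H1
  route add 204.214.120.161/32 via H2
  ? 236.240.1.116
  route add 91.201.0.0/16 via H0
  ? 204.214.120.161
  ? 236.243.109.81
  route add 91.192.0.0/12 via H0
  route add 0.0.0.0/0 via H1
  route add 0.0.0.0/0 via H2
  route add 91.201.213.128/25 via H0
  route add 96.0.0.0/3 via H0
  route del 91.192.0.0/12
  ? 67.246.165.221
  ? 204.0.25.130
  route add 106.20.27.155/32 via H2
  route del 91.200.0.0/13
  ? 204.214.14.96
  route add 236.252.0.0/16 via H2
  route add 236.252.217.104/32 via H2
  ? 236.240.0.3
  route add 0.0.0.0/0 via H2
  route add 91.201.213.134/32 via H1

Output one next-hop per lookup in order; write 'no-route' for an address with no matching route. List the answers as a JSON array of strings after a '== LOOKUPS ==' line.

Trace:
  add 204.208.0.0/12 -> H1 at depth 12
  del 204.208.0.0/12 (clear depth 12)
  add 91.200.0.0/13 -> H1 at depth 13
  add 204.0.0.0/8 -> H1 at depth 8
  lookup 204.0.0.49: bits 11001100 walk d0:-→d1:-→d2:-→d3:-→d4:-→d5:-→d6:-→d7:-→d8:H1 -> H1
  add 204.214.0.0/16 -> H1 at depth 16
  add 0.0.0.0/0 -> H1 at depth 0
  lookup 91.200.0.86: bits 0101101111001 walk d0:H1→d1:-→d2:-→d3:-→d4:-→d5:-→d6:-→d7:-→d8:-→d9:-→d10:-→d11:-→d12:-→d13:H1 -> H1
  lookup 204.214.0.0: bits 1100110011010110 walk d0:H1→d1:-→d2:-→d3:-→d4:-→d5:-→d6:-→d7:-→d8:H1→d9:-→d10:-→d11:-→d12:-→d13:-→d14:-→d15:-→d16:H1 -> H1
  add 106.20.27.154/31 -> H0 at depth 31
  lookup 106.20.27.155: bits 0110101000010100000110111001101 walk d0:H1→d1:-→d2:-→d3:-→d4:-→d5:-→d6:-→d7:-→d8:-→d9:-→d10:-→d11:-→d12:-→d13:-→d14:-→d15:-→d16:-→d17:-→d18:-→d19:-→d20:-→d21:-→d22:-→d23:-→d24:-→d25:-→d26:-→d27:-→d28:-→d29:-→d30:-→d31:H0 -> H0
  del 106.20.27.154/31 (clear depth 31)
  lookup 204.0.0.0: bits 11001100 walk d0:H1→d1:-→d2:-→d3:-→d4:-→d5:-→d6:-→d7:-→d8:H1 -> H1
  add 236.240.0.0/12 -> H1 at depth 12
  add 204.214.120.161/32 -> H2 at depth 32
  lookup 236.240.1.116: bits 111011001111 walk d0:H1→d1:-→d2:-→d3:-→d4:-→d5:-→d6:-→d7:-→d8:-→d9:-→d10:-→d11:-→d12:H1 -> H1
  add 91.201.0.0/16 -> H0 at depth 16
  lookup 204.214.120.161: bits 11001100110101100111100010100001 walk d0:H1→d1:-→d2:-→d3:-→d4:-→d5:-→d6:-→d7:-→d8:H1→d9:-→d10:-→d11:-→d12:-→d13:-→d14:-→d15:-→d16:H1→d17:-→d18:-→d19:-→d20:-→d21:-→d22:-→d23:-→d24:-→d25:-→d26:-→d27:-→d28:-→d29:-→d30:-→d31:-→d32:H2 -> H2
  lookup 236.243.109.81: bits 111011001111 walk d0:H1→d1:-→d2:-→d3:-→d4:-→d5:-→d6:-→d7:-→d8:-→d9:-→d10:-→d11:-→d12:H1 -> H1
  add 91.192.0.0/12 -> H0 at depth 12
  add 0.0.0.0/0 -> H1 at depth 0
  add 0.0.0.0/0 -> H2 at depth 0
  add 91.201.213.128/25 -> H0 at depth 25
  add 96.0.0.0/3 -> H0 at depth 3
  del 91.192.0.0/12 (clear depth 12)
  lookup 67.246.165.221: bits 010 walk d0:H2→d1:-→d2:-→d3:- -> H2
  lookup 204.0.25.130: bits 11001100 walk d0:H2→d1:-→d2:-→d3:-→d4:-→d5:-→d6:-→d7:-→d8:H1 -> H1
  add 106.20.27.155/32 -> H2 at depth 32
  del 91.200.0.0/13 (clear depth 13)
  lookup 204.214.14.96: bits 11001100110101100 walk d0:H2→d1:-→d2:-→d3:-→d4:-→d5:-→d6:-→d7:-→d8:H1→d9:-→d10:-→d11:-→d12:-→d13:-→d14:-→d15:-→d16:H1→d17:- -> H1
  add 236.252.0.0/16 -> H2 at depth 16
  add 236.252.217.104/32 -> H2 at depth 32
  lookup 236.240.0.3: bits 111011001111 walk d0:H2→d1:-→d2:-→d3:-→d4:-→d5:-→d6:-→d7:-→d8:-→d9:-→d10:-→d11:-→d12:H1 -> H1
  add 0.0.0.0/0 -> H2 at depth 0
  add 91.201.213.134/32 -> H1 at depth 32

== LOOKUPS ==
["H1","H1","H1","H0","H1","H1","H2","H1","H2","H1","H1","H1"]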